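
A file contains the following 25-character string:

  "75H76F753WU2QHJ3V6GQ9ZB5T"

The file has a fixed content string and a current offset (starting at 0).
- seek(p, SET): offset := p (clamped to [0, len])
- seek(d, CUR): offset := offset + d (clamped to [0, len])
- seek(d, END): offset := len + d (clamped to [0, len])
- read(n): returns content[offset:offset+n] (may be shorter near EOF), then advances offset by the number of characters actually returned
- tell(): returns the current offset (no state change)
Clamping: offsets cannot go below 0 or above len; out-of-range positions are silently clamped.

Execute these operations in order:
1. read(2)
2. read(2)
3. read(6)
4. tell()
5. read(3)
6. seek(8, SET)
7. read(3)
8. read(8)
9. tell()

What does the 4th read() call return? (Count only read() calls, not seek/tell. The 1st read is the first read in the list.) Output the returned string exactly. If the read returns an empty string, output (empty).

After 1 (read(2)): returned '75', offset=2
After 2 (read(2)): returned 'H7', offset=4
After 3 (read(6)): returned '6F753W', offset=10
After 4 (tell()): offset=10
After 5 (read(3)): returned 'U2Q', offset=13
After 6 (seek(8, SET)): offset=8
After 7 (read(3)): returned '3WU', offset=11
After 8 (read(8)): returned '2QHJ3V6G', offset=19
After 9 (tell()): offset=19

Answer: U2Q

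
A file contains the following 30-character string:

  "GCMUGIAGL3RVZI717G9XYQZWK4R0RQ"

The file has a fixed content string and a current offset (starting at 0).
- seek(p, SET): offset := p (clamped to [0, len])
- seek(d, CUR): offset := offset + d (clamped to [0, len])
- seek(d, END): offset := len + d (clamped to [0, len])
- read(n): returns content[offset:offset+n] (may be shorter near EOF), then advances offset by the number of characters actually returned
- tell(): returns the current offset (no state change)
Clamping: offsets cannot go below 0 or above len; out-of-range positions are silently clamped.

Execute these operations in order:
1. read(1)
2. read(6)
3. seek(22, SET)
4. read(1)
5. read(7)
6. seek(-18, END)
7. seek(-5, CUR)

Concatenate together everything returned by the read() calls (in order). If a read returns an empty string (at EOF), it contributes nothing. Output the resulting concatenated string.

After 1 (read(1)): returned 'G', offset=1
After 2 (read(6)): returned 'CMUGIA', offset=7
After 3 (seek(22, SET)): offset=22
After 4 (read(1)): returned 'Z', offset=23
After 5 (read(7)): returned 'WK4R0RQ', offset=30
After 6 (seek(-18, END)): offset=12
After 7 (seek(-5, CUR)): offset=7

Answer: GCMUGIAZWK4R0RQ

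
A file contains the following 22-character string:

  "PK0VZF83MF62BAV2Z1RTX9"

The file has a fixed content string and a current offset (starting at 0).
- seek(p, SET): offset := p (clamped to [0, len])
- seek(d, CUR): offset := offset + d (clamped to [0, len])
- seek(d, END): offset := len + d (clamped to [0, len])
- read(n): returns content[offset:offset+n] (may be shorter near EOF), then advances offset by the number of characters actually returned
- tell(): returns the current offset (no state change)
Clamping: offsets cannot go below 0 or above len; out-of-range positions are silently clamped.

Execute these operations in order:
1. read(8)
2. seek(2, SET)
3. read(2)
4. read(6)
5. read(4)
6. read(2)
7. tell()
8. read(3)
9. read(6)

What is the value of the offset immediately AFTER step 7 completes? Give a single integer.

Answer: 16

Derivation:
After 1 (read(8)): returned 'PK0VZF83', offset=8
After 2 (seek(2, SET)): offset=2
After 3 (read(2)): returned '0V', offset=4
After 4 (read(6)): returned 'ZF83MF', offset=10
After 5 (read(4)): returned '62BA', offset=14
After 6 (read(2)): returned 'V2', offset=16
After 7 (tell()): offset=16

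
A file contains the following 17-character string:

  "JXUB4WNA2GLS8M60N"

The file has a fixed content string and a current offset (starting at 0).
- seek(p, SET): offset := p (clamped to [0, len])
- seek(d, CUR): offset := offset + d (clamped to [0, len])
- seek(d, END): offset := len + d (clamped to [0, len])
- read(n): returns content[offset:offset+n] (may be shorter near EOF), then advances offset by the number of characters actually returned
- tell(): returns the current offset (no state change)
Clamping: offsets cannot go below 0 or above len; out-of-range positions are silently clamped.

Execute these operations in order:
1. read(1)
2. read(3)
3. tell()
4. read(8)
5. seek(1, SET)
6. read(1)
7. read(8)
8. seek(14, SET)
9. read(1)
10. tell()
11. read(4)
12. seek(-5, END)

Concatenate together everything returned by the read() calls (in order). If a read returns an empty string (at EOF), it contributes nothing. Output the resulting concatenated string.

Answer: JXUB4WNA2GLSXUB4WNA2G60N

Derivation:
After 1 (read(1)): returned 'J', offset=1
After 2 (read(3)): returned 'XUB', offset=4
After 3 (tell()): offset=4
After 4 (read(8)): returned '4WNA2GLS', offset=12
After 5 (seek(1, SET)): offset=1
After 6 (read(1)): returned 'X', offset=2
After 7 (read(8)): returned 'UB4WNA2G', offset=10
After 8 (seek(14, SET)): offset=14
After 9 (read(1)): returned '6', offset=15
After 10 (tell()): offset=15
After 11 (read(4)): returned '0N', offset=17
After 12 (seek(-5, END)): offset=12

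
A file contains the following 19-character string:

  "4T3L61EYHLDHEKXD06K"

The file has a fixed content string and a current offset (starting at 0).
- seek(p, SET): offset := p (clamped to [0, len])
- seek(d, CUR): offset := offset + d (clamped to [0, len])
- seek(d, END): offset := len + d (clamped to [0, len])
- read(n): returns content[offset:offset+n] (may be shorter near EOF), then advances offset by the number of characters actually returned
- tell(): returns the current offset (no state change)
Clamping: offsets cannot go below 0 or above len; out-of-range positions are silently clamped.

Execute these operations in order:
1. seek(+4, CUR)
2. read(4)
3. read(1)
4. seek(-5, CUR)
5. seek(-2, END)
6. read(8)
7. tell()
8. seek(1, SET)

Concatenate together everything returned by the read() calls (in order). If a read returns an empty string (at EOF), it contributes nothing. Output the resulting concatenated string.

After 1 (seek(+4, CUR)): offset=4
After 2 (read(4)): returned '61EY', offset=8
After 3 (read(1)): returned 'H', offset=9
After 4 (seek(-5, CUR)): offset=4
After 5 (seek(-2, END)): offset=17
After 6 (read(8)): returned '6K', offset=19
After 7 (tell()): offset=19
After 8 (seek(1, SET)): offset=1

Answer: 61EYH6K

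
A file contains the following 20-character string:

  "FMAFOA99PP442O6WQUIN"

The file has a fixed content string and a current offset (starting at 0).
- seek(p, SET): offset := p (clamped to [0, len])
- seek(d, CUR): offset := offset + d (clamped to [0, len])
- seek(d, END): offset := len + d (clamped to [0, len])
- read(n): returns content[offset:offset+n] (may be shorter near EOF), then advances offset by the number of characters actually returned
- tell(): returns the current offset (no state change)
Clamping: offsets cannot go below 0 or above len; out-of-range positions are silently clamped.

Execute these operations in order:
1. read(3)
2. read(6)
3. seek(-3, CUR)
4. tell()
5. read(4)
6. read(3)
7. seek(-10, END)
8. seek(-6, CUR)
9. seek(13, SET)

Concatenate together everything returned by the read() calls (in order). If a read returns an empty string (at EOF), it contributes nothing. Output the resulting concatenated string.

Answer: FMAFOA99P99PP442

Derivation:
After 1 (read(3)): returned 'FMA', offset=3
After 2 (read(6)): returned 'FOA99P', offset=9
After 3 (seek(-3, CUR)): offset=6
After 4 (tell()): offset=6
After 5 (read(4)): returned '99PP', offset=10
After 6 (read(3)): returned '442', offset=13
After 7 (seek(-10, END)): offset=10
After 8 (seek(-6, CUR)): offset=4
After 9 (seek(13, SET)): offset=13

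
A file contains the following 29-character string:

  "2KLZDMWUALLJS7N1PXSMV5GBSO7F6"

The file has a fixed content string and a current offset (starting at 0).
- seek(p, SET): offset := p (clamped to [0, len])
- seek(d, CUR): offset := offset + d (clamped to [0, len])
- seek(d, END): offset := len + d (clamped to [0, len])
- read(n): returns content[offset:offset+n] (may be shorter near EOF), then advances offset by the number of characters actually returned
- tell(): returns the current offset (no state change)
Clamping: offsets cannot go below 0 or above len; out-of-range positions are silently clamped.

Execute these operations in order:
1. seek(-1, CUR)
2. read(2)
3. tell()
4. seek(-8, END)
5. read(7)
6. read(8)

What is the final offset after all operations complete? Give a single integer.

After 1 (seek(-1, CUR)): offset=0
After 2 (read(2)): returned '2K', offset=2
After 3 (tell()): offset=2
After 4 (seek(-8, END)): offset=21
After 5 (read(7)): returned '5GBSO7F', offset=28
After 6 (read(8)): returned '6', offset=29

Answer: 29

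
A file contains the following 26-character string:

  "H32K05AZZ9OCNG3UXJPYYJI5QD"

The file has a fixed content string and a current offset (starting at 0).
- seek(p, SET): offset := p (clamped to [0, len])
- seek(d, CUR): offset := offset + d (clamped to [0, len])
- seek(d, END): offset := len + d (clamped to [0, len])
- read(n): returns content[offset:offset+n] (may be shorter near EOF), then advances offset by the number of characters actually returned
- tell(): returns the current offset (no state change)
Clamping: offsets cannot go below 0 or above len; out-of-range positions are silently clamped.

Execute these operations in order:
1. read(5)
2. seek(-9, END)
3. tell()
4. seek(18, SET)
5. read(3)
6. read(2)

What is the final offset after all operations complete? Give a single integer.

After 1 (read(5)): returned 'H32K0', offset=5
After 2 (seek(-9, END)): offset=17
After 3 (tell()): offset=17
After 4 (seek(18, SET)): offset=18
After 5 (read(3)): returned 'PYY', offset=21
After 6 (read(2)): returned 'JI', offset=23

Answer: 23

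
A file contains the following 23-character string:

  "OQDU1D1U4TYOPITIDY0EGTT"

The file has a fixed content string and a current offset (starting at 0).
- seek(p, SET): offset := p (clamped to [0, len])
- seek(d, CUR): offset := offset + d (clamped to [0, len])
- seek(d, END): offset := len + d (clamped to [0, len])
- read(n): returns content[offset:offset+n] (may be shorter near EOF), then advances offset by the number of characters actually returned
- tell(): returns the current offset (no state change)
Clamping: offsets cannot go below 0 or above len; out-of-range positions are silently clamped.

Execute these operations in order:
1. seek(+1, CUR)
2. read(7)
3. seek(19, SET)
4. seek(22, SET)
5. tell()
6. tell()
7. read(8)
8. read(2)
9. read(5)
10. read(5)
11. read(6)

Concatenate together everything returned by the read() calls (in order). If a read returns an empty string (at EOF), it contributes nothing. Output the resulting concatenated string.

After 1 (seek(+1, CUR)): offset=1
After 2 (read(7)): returned 'QDU1D1U', offset=8
After 3 (seek(19, SET)): offset=19
After 4 (seek(22, SET)): offset=22
After 5 (tell()): offset=22
After 6 (tell()): offset=22
After 7 (read(8)): returned 'T', offset=23
After 8 (read(2)): returned '', offset=23
After 9 (read(5)): returned '', offset=23
After 10 (read(5)): returned '', offset=23
After 11 (read(6)): returned '', offset=23

Answer: QDU1D1UT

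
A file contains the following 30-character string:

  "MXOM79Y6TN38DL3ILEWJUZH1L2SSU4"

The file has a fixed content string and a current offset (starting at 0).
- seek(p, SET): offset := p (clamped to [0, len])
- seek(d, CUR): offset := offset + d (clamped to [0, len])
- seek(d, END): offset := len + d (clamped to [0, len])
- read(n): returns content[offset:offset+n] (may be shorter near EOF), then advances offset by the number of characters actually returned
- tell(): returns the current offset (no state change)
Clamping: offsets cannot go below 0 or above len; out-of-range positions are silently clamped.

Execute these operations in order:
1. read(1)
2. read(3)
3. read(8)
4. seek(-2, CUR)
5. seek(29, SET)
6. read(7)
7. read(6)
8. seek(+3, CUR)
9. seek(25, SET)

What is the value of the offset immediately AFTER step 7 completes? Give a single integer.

After 1 (read(1)): returned 'M', offset=1
After 2 (read(3)): returned 'XOM', offset=4
After 3 (read(8)): returned '79Y6TN38', offset=12
After 4 (seek(-2, CUR)): offset=10
After 5 (seek(29, SET)): offset=29
After 6 (read(7)): returned '4', offset=30
After 7 (read(6)): returned '', offset=30

Answer: 30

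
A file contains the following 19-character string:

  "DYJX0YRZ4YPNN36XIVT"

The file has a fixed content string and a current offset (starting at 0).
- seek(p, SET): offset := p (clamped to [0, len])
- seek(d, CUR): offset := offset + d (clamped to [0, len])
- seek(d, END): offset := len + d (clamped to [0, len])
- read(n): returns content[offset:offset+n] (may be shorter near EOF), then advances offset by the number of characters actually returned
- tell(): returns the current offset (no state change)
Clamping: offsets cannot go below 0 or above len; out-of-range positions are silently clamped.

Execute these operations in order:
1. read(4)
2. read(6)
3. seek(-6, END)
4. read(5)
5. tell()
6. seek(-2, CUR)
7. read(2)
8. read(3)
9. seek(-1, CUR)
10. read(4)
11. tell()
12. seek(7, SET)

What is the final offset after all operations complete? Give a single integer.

After 1 (read(4)): returned 'DYJX', offset=4
After 2 (read(6)): returned '0YRZ4Y', offset=10
After 3 (seek(-6, END)): offset=13
After 4 (read(5)): returned '36XIV', offset=18
After 5 (tell()): offset=18
After 6 (seek(-2, CUR)): offset=16
After 7 (read(2)): returned 'IV', offset=18
After 8 (read(3)): returned 'T', offset=19
After 9 (seek(-1, CUR)): offset=18
After 10 (read(4)): returned 'T', offset=19
After 11 (tell()): offset=19
After 12 (seek(7, SET)): offset=7

Answer: 7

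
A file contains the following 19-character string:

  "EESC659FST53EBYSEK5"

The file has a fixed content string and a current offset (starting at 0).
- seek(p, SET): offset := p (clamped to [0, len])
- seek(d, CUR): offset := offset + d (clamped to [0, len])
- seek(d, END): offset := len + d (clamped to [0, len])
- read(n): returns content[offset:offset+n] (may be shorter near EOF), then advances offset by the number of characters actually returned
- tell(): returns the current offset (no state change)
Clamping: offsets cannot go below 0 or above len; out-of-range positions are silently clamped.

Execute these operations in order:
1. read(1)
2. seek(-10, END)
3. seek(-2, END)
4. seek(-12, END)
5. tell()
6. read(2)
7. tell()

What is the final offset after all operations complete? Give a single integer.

After 1 (read(1)): returned 'E', offset=1
After 2 (seek(-10, END)): offset=9
After 3 (seek(-2, END)): offset=17
After 4 (seek(-12, END)): offset=7
After 5 (tell()): offset=7
After 6 (read(2)): returned 'FS', offset=9
After 7 (tell()): offset=9

Answer: 9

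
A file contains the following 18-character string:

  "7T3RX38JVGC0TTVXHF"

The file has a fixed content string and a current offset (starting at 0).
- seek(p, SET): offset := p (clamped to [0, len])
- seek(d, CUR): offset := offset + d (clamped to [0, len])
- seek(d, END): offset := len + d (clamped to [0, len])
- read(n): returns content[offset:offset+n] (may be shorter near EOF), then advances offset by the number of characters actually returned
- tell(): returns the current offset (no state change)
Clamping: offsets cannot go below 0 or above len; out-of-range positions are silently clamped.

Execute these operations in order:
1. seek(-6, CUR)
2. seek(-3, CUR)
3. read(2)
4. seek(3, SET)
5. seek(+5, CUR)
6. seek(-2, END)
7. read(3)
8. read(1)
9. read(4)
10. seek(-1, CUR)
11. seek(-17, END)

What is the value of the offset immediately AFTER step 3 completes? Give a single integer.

After 1 (seek(-6, CUR)): offset=0
After 2 (seek(-3, CUR)): offset=0
After 3 (read(2)): returned '7T', offset=2

Answer: 2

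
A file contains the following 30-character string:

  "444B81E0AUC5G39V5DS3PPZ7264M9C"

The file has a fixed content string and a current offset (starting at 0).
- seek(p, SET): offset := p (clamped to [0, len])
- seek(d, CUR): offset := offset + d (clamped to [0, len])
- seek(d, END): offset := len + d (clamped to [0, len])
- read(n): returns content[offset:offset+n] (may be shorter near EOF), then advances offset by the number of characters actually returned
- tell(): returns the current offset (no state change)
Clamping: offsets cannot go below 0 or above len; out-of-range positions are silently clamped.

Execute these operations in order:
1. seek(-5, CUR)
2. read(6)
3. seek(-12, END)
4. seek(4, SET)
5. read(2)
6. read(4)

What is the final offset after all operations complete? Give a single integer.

Answer: 10

Derivation:
After 1 (seek(-5, CUR)): offset=0
After 2 (read(6)): returned '444B81', offset=6
After 3 (seek(-12, END)): offset=18
After 4 (seek(4, SET)): offset=4
After 5 (read(2)): returned '81', offset=6
After 6 (read(4)): returned 'E0AU', offset=10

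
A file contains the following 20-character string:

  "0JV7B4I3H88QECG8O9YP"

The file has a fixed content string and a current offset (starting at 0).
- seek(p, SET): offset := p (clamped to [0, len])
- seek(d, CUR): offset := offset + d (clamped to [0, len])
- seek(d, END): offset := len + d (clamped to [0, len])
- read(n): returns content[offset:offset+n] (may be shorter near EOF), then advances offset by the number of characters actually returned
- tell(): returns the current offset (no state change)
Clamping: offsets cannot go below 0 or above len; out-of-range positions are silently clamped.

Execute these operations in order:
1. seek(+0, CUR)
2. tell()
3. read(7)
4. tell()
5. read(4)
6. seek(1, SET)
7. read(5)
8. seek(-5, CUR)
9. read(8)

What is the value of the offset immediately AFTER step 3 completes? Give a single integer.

After 1 (seek(+0, CUR)): offset=0
After 2 (tell()): offset=0
After 3 (read(7)): returned '0JV7B4I', offset=7

Answer: 7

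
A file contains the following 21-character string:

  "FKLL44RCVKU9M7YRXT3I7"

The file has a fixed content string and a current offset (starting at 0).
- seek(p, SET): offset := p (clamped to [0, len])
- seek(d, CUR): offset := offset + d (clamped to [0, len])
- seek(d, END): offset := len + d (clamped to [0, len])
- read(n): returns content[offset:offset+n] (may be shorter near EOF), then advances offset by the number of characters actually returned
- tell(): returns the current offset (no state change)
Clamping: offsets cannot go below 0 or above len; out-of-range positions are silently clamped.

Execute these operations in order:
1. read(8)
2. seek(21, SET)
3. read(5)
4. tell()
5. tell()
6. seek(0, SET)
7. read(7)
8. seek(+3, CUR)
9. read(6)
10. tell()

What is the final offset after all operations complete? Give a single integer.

Answer: 16

Derivation:
After 1 (read(8)): returned 'FKLL44RC', offset=8
After 2 (seek(21, SET)): offset=21
After 3 (read(5)): returned '', offset=21
After 4 (tell()): offset=21
After 5 (tell()): offset=21
After 6 (seek(0, SET)): offset=0
After 7 (read(7)): returned 'FKLL44R', offset=7
After 8 (seek(+3, CUR)): offset=10
After 9 (read(6)): returned 'U9M7YR', offset=16
After 10 (tell()): offset=16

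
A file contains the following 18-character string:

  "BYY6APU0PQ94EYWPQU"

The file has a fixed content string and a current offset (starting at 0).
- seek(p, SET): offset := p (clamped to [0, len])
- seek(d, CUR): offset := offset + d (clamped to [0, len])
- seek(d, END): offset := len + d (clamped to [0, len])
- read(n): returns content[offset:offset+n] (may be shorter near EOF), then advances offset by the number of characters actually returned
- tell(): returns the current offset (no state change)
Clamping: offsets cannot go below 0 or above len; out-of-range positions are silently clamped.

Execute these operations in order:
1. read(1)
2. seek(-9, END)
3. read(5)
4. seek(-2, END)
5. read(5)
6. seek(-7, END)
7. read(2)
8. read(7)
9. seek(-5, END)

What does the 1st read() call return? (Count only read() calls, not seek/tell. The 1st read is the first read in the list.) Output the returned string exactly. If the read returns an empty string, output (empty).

After 1 (read(1)): returned 'B', offset=1
After 2 (seek(-9, END)): offset=9
After 3 (read(5)): returned 'Q94EY', offset=14
After 4 (seek(-2, END)): offset=16
After 5 (read(5)): returned 'QU', offset=18
After 6 (seek(-7, END)): offset=11
After 7 (read(2)): returned '4E', offset=13
After 8 (read(7)): returned 'YWPQU', offset=18
After 9 (seek(-5, END)): offset=13

Answer: B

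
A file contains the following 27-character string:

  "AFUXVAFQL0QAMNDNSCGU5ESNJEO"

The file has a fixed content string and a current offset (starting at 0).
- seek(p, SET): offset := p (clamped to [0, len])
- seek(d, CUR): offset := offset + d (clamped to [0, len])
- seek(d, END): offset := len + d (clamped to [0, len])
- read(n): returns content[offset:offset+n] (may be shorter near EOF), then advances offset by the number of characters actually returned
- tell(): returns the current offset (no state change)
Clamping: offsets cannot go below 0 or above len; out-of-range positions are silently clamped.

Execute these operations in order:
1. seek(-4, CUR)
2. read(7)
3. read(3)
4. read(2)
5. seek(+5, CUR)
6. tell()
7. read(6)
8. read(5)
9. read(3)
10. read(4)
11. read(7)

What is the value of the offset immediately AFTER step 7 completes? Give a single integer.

After 1 (seek(-4, CUR)): offset=0
After 2 (read(7)): returned 'AFUXVAF', offset=7
After 3 (read(3)): returned 'QL0', offset=10
After 4 (read(2)): returned 'QA', offset=12
After 5 (seek(+5, CUR)): offset=17
After 6 (tell()): offset=17
After 7 (read(6)): returned 'CGU5ES', offset=23

Answer: 23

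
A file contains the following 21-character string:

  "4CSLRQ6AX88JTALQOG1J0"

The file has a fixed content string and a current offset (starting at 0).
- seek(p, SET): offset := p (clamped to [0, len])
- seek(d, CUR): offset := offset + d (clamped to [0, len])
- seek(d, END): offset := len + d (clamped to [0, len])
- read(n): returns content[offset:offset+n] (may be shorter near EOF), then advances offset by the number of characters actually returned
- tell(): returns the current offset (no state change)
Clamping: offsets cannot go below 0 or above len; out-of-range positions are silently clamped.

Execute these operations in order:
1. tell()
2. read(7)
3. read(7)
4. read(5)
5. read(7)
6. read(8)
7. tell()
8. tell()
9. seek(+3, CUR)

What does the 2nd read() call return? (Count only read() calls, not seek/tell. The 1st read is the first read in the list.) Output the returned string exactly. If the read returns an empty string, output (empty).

Answer: AX88JTA

Derivation:
After 1 (tell()): offset=0
After 2 (read(7)): returned '4CSLRQ6', offset=7
After 3 (read(7)): returned 'AX88JTA', offset=14
After 4 (read(5)): returned 'LQOG1', offset=19
After 5 (read(7)): returned 'J0', offset=21
After 6 (read(8)): returned '', offset=21
After 7 (tell()): offset=21
After 8 (tell()): offset=21
After 9 (seek(+3, CUR)): offset=21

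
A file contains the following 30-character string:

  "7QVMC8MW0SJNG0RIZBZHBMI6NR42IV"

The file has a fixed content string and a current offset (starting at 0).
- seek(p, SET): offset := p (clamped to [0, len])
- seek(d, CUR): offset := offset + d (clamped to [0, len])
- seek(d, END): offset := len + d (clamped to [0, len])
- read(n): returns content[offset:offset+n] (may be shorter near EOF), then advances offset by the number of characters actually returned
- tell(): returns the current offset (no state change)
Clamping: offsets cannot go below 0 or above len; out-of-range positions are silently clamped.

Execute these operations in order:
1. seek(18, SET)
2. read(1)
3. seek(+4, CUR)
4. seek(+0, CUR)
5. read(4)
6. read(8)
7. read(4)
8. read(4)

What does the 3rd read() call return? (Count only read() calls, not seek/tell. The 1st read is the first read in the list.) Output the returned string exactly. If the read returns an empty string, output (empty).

After 1 (seek(18, SET)): offset=18
After 2 (read(1)): returned 'Z', offset=19
After 3 (seek(+4, CUR)): offset=23
After 4 (seek(+0, CUR)): offset=23
After 5 (read(4)): returned '6NR4', offset=27
After 6 (read(8)): returned '2IV', offset=30
After 7 (read(4)): returned '', offset=30
After 8 (read(4)): returned '', offset=30

Answer: 2IV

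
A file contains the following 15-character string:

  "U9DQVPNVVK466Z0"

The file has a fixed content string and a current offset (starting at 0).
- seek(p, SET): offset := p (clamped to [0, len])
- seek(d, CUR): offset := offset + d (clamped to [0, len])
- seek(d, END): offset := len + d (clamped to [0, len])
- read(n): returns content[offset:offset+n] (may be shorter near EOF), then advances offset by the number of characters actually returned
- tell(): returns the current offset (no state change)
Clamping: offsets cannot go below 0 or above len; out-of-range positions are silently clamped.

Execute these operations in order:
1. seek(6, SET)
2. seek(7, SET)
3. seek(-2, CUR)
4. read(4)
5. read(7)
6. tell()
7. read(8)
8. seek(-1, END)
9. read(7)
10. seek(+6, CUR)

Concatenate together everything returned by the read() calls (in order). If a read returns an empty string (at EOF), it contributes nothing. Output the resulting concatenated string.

Answer: PNVVK466Z00

Derivation:
After 1 (seek(6, SET)): offset=6
After 2 (seek(7, SET)): offset=7
After 3 (seek(-2, CUR)): offset=5
After 4 (read(4)): returned 'PNVV', offset=9
After 5 (read(7)): returned 'K466Z0', offset=15
After 6 (tell()): offset=15
After 7 (read(8)): returned '', offset=15
After 8 (seek(-1, END)): offset=14
After 9 (read(7)): returned '0', offset=15
After 10 (seek(+6, CUR)): offset=15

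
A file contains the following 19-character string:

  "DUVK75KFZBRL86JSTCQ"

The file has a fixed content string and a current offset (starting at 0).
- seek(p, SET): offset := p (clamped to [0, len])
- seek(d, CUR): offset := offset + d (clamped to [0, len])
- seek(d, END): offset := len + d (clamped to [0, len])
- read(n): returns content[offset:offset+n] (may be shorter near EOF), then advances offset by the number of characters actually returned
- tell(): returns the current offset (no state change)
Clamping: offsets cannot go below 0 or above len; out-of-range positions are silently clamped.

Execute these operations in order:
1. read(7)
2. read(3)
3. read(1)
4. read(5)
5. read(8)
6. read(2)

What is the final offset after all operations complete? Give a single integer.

After 1 (read(7)): returned 'DUVK75K', offset=7
After 2 (read(3)): returned 'FZB', offset=10
After 3 (read(1)): returned 'R', offset=11
After 4 (read(5)): returned 'L86JS', offset=16
After 5 (read(8)): returned 'TCQ', offset=19
After 6 (read(2)): returned '', offset=19

Answer: 19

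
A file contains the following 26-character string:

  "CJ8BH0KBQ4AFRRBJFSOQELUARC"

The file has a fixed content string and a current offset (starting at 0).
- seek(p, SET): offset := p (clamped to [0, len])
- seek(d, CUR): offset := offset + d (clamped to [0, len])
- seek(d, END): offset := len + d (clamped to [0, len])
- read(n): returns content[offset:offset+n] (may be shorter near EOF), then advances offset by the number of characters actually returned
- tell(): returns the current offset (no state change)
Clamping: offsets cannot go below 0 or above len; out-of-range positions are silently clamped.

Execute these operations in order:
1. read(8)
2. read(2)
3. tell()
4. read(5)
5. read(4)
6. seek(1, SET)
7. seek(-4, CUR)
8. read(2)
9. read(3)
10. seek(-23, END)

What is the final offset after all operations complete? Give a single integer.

Answer: 3

Derivation:
After 1 (read(8)): returned 'CJ8BH0KB', offset=8
After 2 (read(2)): returned 'Q4', offset=10
After 3 (tell()): offset=10
After 4 (read(5)): returned 'AFRRB', offset=15
After 5 (read(4)): returned 'JFSO', offset=19
After 6 (seek(1, SET)): offset=1
After 7 (seek(-4, CUR)): offset=0
After 8 (read(2)): returned 'CJ', offset=2
After 9 (read(3)): returned '8BH', offset=5
After 10 (seek(-23, END)): offset=3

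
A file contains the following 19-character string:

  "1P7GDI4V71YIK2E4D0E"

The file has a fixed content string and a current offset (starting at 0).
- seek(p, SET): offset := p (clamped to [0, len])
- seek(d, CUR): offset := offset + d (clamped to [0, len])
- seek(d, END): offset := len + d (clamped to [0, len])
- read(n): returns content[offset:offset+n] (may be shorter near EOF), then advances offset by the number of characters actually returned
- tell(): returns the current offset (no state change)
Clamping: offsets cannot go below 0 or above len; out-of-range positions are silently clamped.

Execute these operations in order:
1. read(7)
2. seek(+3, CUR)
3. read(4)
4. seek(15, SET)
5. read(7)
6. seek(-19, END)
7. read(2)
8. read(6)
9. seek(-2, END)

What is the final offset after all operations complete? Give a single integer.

Answer: 17

Derivation:
After 1 (read(7)): returned '1P7GDI4', offset=7
After 2 (seek(+3, CUR)): offset=10
After 3 (read(4)): returned 'YIK2', offset=14
After 4 (seek(15, SET)): offset=15
After 5 (read(7)): returned '4D0E', offset=19
After 6 (seek(-19, END)): offset=0
After 7 (read(2)): returned '1P', offset=2
After 8 (read(6)): returned '7GDI4V', offset=8
After 9 (seek(-2, END)): offset=17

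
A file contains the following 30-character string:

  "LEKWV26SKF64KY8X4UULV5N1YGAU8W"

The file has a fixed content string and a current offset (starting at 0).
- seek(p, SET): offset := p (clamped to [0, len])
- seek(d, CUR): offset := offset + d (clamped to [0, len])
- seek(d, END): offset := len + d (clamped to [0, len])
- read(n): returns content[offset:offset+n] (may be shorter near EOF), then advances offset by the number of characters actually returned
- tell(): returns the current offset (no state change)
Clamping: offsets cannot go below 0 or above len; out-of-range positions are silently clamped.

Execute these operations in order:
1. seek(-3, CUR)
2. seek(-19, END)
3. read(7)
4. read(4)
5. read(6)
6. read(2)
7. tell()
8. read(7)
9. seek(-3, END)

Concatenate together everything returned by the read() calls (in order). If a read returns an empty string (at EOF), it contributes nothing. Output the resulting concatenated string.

After 1 (seek(-3, CUR)): offset=0
After 2 (seek(-19, END)): offset=11
After 3 (read(7)): returned '4KY8X4U', offset=18
After 4 (read(4)): returned 'ULV5', offset=22
After 5 (read(6)): returned 'N1YGAU', offset=28
After 6 (read(2)): returned '8W', offset=30
After 7 (tell()): offset=30
After 8 (read(7)): returned '', offset=30
After 9 (seek(-3, END)): offset=27

Answer: 4KY8X4UULV5N1YGAU8W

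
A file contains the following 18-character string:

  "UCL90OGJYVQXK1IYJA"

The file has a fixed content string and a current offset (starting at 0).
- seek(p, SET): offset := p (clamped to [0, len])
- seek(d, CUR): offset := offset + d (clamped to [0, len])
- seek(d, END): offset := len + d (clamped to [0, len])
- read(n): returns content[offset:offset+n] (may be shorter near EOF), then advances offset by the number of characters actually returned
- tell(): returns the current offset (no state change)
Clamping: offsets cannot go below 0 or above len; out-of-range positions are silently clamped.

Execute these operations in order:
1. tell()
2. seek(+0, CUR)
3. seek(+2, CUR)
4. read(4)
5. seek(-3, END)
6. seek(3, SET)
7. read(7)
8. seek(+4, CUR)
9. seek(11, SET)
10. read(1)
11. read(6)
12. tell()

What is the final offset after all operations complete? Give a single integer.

Answer: 18

Derivation:
After 1 (tell()): offset=0
After 2 (seek(+0, CUR)): offset=0
After 3 (seek(+2, CUR)): offset=2
After 4 (read(4)): returned 'L90O', offset=6
After 5 (seek(-3, END)): offset=15
After 6 (seek(3, SET)): offset=3
After 7 (read(7)): returned '90OGJYV', offset=10
After 8 (seek(+4, CUR)): offset=14
After 9 (seek(11, SET)): offset=11
After 10 (read(1)): returned 'X', offset=12
After 11 (read(6)): returned 'K1IYJA', offset=18
After 12 (tell()): offset=18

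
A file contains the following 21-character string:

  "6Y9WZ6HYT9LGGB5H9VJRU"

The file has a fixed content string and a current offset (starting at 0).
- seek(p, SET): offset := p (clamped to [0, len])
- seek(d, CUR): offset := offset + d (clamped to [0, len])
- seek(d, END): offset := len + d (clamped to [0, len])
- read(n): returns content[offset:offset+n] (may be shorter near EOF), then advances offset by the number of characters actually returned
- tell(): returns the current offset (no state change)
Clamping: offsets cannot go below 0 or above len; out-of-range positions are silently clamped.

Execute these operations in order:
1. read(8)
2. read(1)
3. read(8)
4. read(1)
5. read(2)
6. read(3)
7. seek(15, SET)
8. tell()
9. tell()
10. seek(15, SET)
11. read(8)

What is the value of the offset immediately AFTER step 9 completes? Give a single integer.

Answer: 15

Derivation:
After 1 (read(8)): returned '6Y9WZ6HY', offset=8
After 2 (read(1)): returned 'T', offset=9
After 3 (read(8)): returned '9LGGB5H9', offset=17
After 4 (read(1)): returned 'V', offset=18
After 5 (read(2)): returned 'JR', offset=20
After 6 (read(3)): returned 'U', offset=21
After 7 (seek(15, SET)): offset=15
After 8 (tell()): offset=15
After 9 (tell()): offset=15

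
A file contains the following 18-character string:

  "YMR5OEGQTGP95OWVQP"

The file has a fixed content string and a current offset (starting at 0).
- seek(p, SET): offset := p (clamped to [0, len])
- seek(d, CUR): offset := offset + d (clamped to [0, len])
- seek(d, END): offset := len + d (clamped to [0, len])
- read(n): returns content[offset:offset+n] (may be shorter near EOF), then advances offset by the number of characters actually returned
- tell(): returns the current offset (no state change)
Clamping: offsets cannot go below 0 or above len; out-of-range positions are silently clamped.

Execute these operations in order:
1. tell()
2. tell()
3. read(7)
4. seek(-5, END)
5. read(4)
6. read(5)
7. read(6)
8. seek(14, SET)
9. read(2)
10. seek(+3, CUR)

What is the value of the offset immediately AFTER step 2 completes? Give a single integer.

Answer: 0

Derivation:
After 1 (tell()): offset=0
After 2 (tell()): offset=0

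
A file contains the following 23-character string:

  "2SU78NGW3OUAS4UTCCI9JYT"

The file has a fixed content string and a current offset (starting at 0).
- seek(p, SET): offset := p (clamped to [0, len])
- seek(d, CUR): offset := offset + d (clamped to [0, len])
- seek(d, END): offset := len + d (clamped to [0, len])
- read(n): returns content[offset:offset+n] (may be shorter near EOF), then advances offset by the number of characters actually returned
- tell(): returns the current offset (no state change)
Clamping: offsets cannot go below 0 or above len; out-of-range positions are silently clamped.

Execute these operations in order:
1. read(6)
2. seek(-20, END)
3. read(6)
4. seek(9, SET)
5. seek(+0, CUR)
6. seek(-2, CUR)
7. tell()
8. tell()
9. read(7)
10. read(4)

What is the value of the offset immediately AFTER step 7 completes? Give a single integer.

After 1 (read(6)): returned '2SU78N', offset=6
After 2 (seek(-20, END)): offset=3
After 3 (read(6)): returned '78NGW3', offset=9
After 4 (seek(9, SET)): offset=9
After 5 (seek(+0, CUR)): offset=9
After 6 (seek(-2, CUR)): offset=7
After 7 (tell()): offset=7

Answer: 7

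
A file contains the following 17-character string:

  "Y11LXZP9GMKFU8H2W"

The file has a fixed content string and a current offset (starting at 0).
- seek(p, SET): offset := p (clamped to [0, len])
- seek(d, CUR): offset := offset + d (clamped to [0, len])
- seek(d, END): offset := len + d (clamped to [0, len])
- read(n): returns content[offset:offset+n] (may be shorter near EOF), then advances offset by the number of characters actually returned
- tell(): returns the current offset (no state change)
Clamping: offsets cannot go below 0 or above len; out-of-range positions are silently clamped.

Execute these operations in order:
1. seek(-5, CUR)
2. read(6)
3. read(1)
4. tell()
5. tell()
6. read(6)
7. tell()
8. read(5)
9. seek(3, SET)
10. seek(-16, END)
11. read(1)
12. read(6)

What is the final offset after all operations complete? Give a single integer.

Answer: 8

Derivation:
After 1 (seek(-5, CUR)): offset=0
After 2 (read(6)): returned 'Y11LXZ', offset=6
After 3 (read(1)): returned 'P', offset=7
After 4 (tell()): offset=7
After 5 (tell()): offset=7
After 6 (read(6)): returned '9GMKFU', offset=13
After 7 (tell()): offset=13
After 8 (read(5)): returned '8H2W', offset=17
After 9 (seek(3, SET)): offset=3
After 10 (seek(-16, END)): offset=1
After 11 (read(1)): returned '1', offset=2
After 12 (read(6)): returned '1LXZP9', offset=8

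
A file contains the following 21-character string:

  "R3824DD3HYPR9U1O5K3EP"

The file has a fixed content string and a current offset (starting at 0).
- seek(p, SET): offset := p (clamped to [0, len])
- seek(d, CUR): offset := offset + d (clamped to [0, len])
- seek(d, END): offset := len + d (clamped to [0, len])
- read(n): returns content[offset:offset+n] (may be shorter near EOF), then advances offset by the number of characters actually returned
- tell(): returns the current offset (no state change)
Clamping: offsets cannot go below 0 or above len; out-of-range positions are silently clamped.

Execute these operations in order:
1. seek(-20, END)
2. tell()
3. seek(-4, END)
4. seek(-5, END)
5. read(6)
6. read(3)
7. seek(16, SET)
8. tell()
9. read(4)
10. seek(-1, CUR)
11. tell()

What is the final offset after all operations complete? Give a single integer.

After 1 (seek(-20, END)): offset=1
After 2 (tell()): offset=1
After 3 (seek(-4, END)): offset=17
After 4 (seek(-5, END)): offset=16
After 5 (read(6)): returned '5K3EP', offset=21
After 6 (read(3)): returned '', offset=21
After 7 (seek(16, SET)): offset=16
After 8 (tell()): offset=16
After 9 (read(4)): returned '5K3E', offset=20
After 10 (seek(-1, CUR)): offset=19
After 11 (tell()): offset=19

Answer: 19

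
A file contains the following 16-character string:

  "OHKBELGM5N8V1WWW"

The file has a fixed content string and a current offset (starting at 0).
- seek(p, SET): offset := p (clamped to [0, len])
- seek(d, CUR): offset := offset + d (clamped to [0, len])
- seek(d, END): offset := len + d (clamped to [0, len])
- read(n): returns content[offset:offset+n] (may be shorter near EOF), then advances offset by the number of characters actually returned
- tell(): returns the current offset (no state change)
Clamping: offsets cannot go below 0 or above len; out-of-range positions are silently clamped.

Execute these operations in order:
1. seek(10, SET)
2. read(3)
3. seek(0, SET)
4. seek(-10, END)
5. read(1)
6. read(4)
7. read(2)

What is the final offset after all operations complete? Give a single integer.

After 1 (seek(10, SET)): offset=10
After 2 (read(3)): returned '8V1', offset=13
After 3 (seek(0, SET)): offset=0
After 4 (seek(-10, END)): offset=6
After 5 (read(1)): returned 'G', offset=7
After 6 (read(4)): returned 'M5N8', offset=11
After 7 (read(2)): returned 'V1', offset=13

Answer: 13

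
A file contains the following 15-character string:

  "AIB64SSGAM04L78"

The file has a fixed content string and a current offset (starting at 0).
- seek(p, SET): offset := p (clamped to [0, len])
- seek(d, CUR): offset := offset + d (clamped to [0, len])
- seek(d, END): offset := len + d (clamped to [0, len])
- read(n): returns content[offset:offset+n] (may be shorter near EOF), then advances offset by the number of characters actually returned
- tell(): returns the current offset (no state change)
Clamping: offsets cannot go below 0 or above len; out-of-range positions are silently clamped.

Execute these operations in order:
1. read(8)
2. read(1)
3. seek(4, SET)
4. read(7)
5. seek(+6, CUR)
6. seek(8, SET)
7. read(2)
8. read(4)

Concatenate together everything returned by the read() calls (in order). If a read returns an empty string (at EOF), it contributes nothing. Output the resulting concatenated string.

After 1 (read(8)): returned 'AIB64SSG', offset=8
After 2 (read(1)): returned 'A', offset=9
After 3 (seek(4, SET)): offset=4
After 4 (read(7)): returned '4SSGAM0', offset=11
After 5 (seek(+6, CUR)): offset=15
After 6 (seek(8, SET)): offset=8
After 7 (read(2)): returned 'AM', offset=10
After 8 (read(4)): returned '04L7', offset=14

Answer: AIB64SSGA4SSGAM0AM04L7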